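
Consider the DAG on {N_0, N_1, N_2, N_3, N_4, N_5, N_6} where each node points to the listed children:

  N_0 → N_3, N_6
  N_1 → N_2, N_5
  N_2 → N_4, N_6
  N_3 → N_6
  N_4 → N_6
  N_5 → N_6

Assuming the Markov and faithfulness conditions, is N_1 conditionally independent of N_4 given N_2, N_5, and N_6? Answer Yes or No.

We examine all 4 paths between N_1 and N_4:
Path 1: N_1 → N_5 → N_6 ← N_2 → N_4
  N_5 is a chain here and N_5 is conditioned on, so the path is blocked at N_5.
Path 2: N_1 → N_5 → N_6 ← N_4
  N_5 is a chain here and N_5 is conditioned on, so the path is blocked at N_5.
Path 3: N_1 → N_2 → N_6 ← N_4
  N_2 is a chain here and N_2 is conditioned on, so the path is blocked at N_2.
Path 4: N_1 → N_2 → N_4
  N_2 is a chain here and N_2 is conditioned on, so the path is blocked at N_2.
Every path is blocked, so N_1 and N_4 are d-separated given {N_2, N_5, N_6}.

Yes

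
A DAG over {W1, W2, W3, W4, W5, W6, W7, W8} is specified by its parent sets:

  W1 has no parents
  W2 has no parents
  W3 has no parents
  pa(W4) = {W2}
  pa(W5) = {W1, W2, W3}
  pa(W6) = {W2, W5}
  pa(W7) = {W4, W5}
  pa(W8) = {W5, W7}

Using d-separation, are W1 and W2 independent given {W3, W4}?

Enumerating the 4 paths from W1 to W2 and testing each for blocking by {W3, W4}:
  1. W1 → W5 → W7 ← W4 ← W2 — W5:chain[open]; W7:collider[blocks]; W4:chain[blocks] ⇒ blocked
  2. W1 → W5 → W6 ← W2 — W5:chain[open]; W6:collider[blocks] ⇒ blocked
  3. W1 → W5 → W8 ← W7 ← W4 ← W2 — W5:chain[open]; W8:collider[blocks]; W7:chain[open]; W4:chain[blocks] ⇒ blocked
  4. W1 → W5 ← W2 — W5:collider[blocks] ⇒ blocked
Since every path is blocked, d-separation holds.

Yes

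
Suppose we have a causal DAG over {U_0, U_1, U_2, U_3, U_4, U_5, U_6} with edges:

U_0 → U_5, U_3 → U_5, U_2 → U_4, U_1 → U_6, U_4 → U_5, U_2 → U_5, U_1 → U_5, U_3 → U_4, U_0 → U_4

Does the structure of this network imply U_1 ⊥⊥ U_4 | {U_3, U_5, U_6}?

We examine all 4 paths between U_1 and U_4:
  1. U_1 → U_5 ← U_4 — U_5:collider[open] ⇒ active
  2. U_1 → U_5 ← U_3 → U_4 — U_5:collider[open]; U_3:fork[blocks] ⇒ blocked
  3. U_1 → U_5 ← U_2 → U_4 — U_5:collider[open]; U_2:fork[open] ⇒ active
  4. U_1 → U_5 ← U_0 → U_4 — U_5:collider[open]; U_0:fork[open] ⇒ active
Since the path U_1 → U_5 ← U_4 is active, U_1 and U_4 are not d-separated given {U_3, U_5, U_6}.

No — U_1 and U_4 are not d-separated given {U_3, U_5, U_6}.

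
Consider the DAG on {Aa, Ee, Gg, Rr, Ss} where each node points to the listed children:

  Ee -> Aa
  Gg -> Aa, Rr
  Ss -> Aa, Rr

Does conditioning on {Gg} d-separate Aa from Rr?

Enumerating the 2 paths from Aa to Rr and testing each for blocking by {Gg}:
Path 1: Aa ← Ss → Rr
  Ss is a fork and Ss is not conditioned on — no node blocks this path, so it is active.
Path 2: Aa ← Gg → Rr
  Gg is a fork here and Gg is conditioned on, so the path is blocked at Gg.
At least one path is unblocked, so d-separation fails.

No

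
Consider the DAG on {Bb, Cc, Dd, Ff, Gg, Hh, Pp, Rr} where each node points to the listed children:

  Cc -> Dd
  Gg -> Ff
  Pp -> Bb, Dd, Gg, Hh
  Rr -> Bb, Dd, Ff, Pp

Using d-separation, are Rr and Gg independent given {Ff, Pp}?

No — Rr and Gg are not d-separated given {Ff, Pp}.

Enumerating the 4 paths from Rr to Gg and testing each for blocking by {Ff, Pp}:
Path 1: Rr → Pp → Gg
  Pp is a chain here and Pp is conditioned on, so the path is blocked at Pp.
Path 2: Rr → Ff ← Gg
  Ff is a collider and Ff is conditioned on, which opens it — no node blocks this path, so it is active.
Path 3: Rr → Dd ← Pp → Gg
  Dd is a collider here and neither Dd nor any of its descendants is conditioned on, so the collider stays closed — the path is blocked at Dd.
Path 4: Rr → Bb ← Pp → Gg
  Bb is a collider here and neither Bb nor any of its descendants is conditioned on, so the collider stays closed — the path is blocked at Bb.
Because an active path exists, Rr and Gg are not d-separated.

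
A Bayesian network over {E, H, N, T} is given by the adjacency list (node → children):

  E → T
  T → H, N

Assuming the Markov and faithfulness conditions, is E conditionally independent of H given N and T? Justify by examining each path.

Yes — E and H are d-separated given {N, T}.

There is one path between E and H:
Path 1: E → T → H
  T is a chain here and T is conditioned on, so the path is blocked at T.
Since every path is blocked, d-separation holds.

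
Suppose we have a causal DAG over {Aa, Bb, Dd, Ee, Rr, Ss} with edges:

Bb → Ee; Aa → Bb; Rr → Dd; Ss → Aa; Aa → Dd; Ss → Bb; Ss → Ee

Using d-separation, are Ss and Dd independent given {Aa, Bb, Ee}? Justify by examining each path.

Yes

3 paths connect Ss and Dd; each must be blocked for d-separation to hold:
Path 1: Ss → Ee ← Bb ← Aa → Dd
  Bb is a chain here and Bb is conditioned on, so the path is blocked at Bb.
Path 2: Ss → Aa → Dd
  Aa is a chain here and Aa is conditioned on, so the path is blocked at Aa.
Path 3: Ss → Bb ← Aa → Dd
  Aa is a fork here and Aa is conditioned on, so the path is blocked at Aa.
All paths are blocked; Ss ⊥ Dd | {Aa, Bb, Ee} holds.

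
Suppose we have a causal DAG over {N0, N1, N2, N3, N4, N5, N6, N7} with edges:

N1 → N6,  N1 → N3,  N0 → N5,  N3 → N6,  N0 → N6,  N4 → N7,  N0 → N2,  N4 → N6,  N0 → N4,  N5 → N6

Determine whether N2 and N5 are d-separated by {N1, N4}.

We examine all 3 paths between N2 and N5:
Path 1: N2 ← N0 → N6 ← N5
  N6 is a collider here and neither N6 nor any of its descendants is conditioned on, so the collider stays closed — the path is blocked at N6.
Path 2: N2 ← N0 → N5
  N0 is a fork and N0 is not conditioned on — no node blocks this path, so it is active.
Path 3: N2 ← N0 → N4 → N6 ← N5
  N4 is a chain here and N4 is conditioned on, so the path is blocked at N4.
At least one path is unblocked, so d-separation fails.

No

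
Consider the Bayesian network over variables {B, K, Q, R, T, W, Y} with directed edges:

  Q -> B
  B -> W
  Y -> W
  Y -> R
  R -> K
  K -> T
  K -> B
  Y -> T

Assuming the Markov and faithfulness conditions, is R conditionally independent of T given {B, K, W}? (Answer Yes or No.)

4 paths connect R and T; each must be blocked for d-separation to hold:
Path 1: R ← Y → W ← B ← K → T
  B is a chain here and B is conditioned on, so the path is blocked at B.
Path 2: R ← Y → T
  Y is a fork and Y is not conditioned on — no node blocks this path, so it is active.
Path 3: R → K → T
  K is a chain here and K is conditioned on, so the path is blocked at K.
Path 4: R → K → B → W ← Y → T
  K is a chain here and K is conditioned on, so the path is blocked at K.
Since the path R ← Y → T is active, R and T are not d-separated given {B, K, W}.

No — R and T are not d-separated given {B, K, W}.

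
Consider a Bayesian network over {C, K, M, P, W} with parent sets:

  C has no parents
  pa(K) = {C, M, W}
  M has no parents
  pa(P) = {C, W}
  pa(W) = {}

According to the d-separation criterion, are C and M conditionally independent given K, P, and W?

No

Enumerating the 2 paths from C to M and testing each for blocking by {K, P, W}:
Path 1: C → P ← W → K ← M
  W is a fork here and W is conditioned on, so the path is blocked at W.
Path 2: C → K ← M
  K is a collider and K is conditioned on, which opens it — no node blocks this path, so it is active.
Since the path C → K ← M is active, C and M are not d-separated given {K, P, W}.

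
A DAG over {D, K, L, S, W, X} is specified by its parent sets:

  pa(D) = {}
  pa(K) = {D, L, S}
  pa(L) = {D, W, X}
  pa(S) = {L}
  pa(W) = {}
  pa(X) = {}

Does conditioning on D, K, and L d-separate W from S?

There are 3 undirected paths between W and S; checking each against the conditioning set {D, K, L}:
Path 1: W → L ← D → K ← S
  D is a fork here and D is conditioned on, so the path is blocked at D.
Path 2: W → L → S
  L is a chain here and L is conditioned on, so the path is blocked at L.
Path 3: W → L → K ← S
  L is a chain here and L is conditioned on, so the path is blocked at L.
All paths are blocked; W ⊥ S | {D, K, L} holds.

Yes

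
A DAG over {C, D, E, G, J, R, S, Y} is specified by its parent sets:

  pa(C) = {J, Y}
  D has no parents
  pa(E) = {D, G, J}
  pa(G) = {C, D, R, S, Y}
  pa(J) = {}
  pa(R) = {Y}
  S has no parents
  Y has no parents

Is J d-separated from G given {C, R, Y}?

We examine all 5 paths between J and G:
  1. J → E ← D → G — E:collider[blocks]; D:fork[open] ⇒ blocked
  2. J → E ← G — E:collider[blocks] ⇒ blocked
  3. J → C ← Y → R → G — C:collider[open]; Y:fork[blocks]; R:chain[blocks] ⇒ blocked
  4. J → C ← Y → G — C:collider[open]; Y:fork[blocks] ⇒ blocked
  5. J → C → G — C:chain[blocks] ⇒ blocked
All paths are blocked; J ⊥ G | {C, R, Y} holds.

Yes — J and G are d-separated given {C, R, Y}.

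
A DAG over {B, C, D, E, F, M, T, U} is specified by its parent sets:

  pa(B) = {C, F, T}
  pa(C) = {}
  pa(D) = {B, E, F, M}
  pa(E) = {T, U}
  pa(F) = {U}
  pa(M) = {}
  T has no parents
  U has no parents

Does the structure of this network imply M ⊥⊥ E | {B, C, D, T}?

We examine all 5 paths between M and E:
Path 1: M → D ← F ← U → E
  D is a collider and D is conditioned on, which opens it; F is a chain and F is not conditioned on; U is a fork and U is not conditioned on — no node blocks this path, so it is active.
Path 2: M → D ← F → B ← T → E
  T is a fork here and T is conditioned on, so the path is blocked at T.
Path 3: M → D ← B ← F ← U → E
  B is a chain here and B is conditioned on, so the path is blocked at B.
Path 4: M → D ← B ← T → E
  B is a chain here and B is conditioned on, so the path is blocked at B.
Path 5: M → D ← E
  D is a collider and D is conditioned on, which opens it — no node blocks this path, so it is active.
At least one path is unblocked, so d-separation fails.

No — M and E are not d-separated given {B, C, D, T}.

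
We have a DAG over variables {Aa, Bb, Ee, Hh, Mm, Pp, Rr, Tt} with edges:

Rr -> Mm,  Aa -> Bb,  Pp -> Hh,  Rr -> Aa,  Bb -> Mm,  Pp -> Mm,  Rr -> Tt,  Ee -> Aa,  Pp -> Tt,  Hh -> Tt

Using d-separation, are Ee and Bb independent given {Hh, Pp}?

No

4 paths connect Ee and Bb; each must be blocked for d-separation to hold:
  1. Ee → Aa ← Rr → Mm ← Bb — Aa:collider[blocks]; Rr:fork[open]; Mm:collider[blocks] ⇒ blocked
  2. Ee → Aa ← Rr → Tt ← Pp → Mm ← Bb — Aa:collider[blocks]; Rr:fork[open]; Tt:collider[blocks]; Pp:fork[blocks]; Mm:collider[blocks] ⇒ blocked
  3. Ee → Aa ← Rr → Tt ← Hh ← Pp → Mm ← Bb — Aa:collider[blocks]; Rr:fork[open]; Tt:collider[blocks]; Hh:chain[blocks]; Pp:fork[blocks]; Mm:collider[blocks] ⇒ blocked
  4. Ee → Aa → Bb — Aa:chain[open] ⇒ active
Since the path Ee → Aa → Bb is active, Ee and Bb are not d-separated given {Hh, Pp}.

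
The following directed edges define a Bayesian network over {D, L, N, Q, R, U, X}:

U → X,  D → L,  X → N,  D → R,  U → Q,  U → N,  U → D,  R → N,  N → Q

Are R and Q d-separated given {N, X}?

There are 6 undirected paths between R and Q; checking each against the conditioning set {N, X}:
  1. R ← D ← U → N → Q — D:chain[open]; U:fork[open]; N:chain[blocks] ⇒ blocked
  2. R ← D ← U → Q — D:chain[open]; U:fork[open] ⇒ active
  3. R ← D ← U → X → N → Q — D:chain[open]; U:fork[open]; X:chain[blocks]; N:chain[blocks] ⇒ blocked
  4. R → N ← U → Q — N:collider[open]; U:fork[open] ⇒ active
  5. R → N → Q — N:chain[blocks] ⇒ blocked
  6. R → N ← X ← U → Q — N:collider[open]; X:chain[blocks]; U:fork[open] ⇒ blocked
Since the path R ← D ← U → Q is active, R and Q are not d-separated given {N, X}.

No — R and Q are not d-separated given {N, X}.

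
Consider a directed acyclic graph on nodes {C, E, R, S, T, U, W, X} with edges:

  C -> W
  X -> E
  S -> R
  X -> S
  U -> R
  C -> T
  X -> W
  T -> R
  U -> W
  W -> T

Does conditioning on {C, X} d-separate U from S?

Yes — U and S are d-separated given {C, X}.

There are 6 undirected paths between U and S; checking each against the conditioning set {C, X}:
Path 1: U → R ← S
  R is a collider here and neither R nor any of its descendants is conditioned on, so the collider stays closed — the path is blocked at R.
Path 2: U → R ← T ← W ← X → S
  R is a collider here and neither R nor any of its descendants is conditioned on, so the collider stays closed — the path is blocked at R.
Path 3: U → R ← T ← C → W ← X → S
  R is a collider here and neither R nor any of its descendants is conditioned on, so the collider stays closed — the path is blocked at R.
Path 4: U → W ← C → T → R ← S
  W is a collider here and neither W nor any of its descendants is conditioned on, so the collider stays closed — the path is blocked at W.
Path 5: U → W ← X → S
  W is a collider here and neither W nor any of its descendants is conditioned on, so the collider stays closed — the path is blocked at W.
Path 6: U → W → T → R ← S
  R is a collider here and neither R nor any of its descendants is conditioned on, so the collider stays closed — the path is blocked at R.
Since every path is blocked, d-separation holds.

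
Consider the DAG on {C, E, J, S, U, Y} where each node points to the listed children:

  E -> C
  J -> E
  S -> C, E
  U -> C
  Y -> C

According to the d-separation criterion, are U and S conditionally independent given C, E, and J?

Enumerating the 2 paths from U to S and testing each for blocking by {C, E, J}:
Path 1: U → C ← E ← S
  E is a chain here and E is conditioned on, so the path is blocked at E.
Path 2: U → C ← S
  C is a collider and C is conditioned on, which opens it — no node blocks this path, so it is active.
At least one path is unblocked, so d-separation fails.

No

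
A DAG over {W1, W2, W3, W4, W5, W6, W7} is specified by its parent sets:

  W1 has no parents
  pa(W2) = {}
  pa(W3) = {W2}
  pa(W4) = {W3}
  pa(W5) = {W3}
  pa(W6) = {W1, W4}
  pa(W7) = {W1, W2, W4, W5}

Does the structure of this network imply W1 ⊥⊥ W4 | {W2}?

Yes

There are 4 undirected paths between W1 and W4; checking each against the conditioning set {W2}:
Path 1: W1 → W6 ← W4
  W6 is a collider here and neither W6 nor any of its descendants is conditioned on, so the collider stays closed — the path is blocked at W6.
Path 2: W1 → W7 ← W2 → W3 → W4
  W7 is a collider here and neither W7 nor any of its descendants is conditioned on, so the collider stays closed — the path is blocked at W7.
Path 3: W1 → W7 ← W5 ← W3 → W4
  W7 is a collider here and neither W7 nor any of its descendants is conditioned on, so the collider stays closed — the path is blocked at W7.
Path 4: W1 → W7 ← W4
  W7 is a collider here and neither W7 nor any of its descendants is conditioned on, so the collider stays closed — the path is blocked at W7.
Every path is blocked, so W1 and W4 are d-separated given {W2}.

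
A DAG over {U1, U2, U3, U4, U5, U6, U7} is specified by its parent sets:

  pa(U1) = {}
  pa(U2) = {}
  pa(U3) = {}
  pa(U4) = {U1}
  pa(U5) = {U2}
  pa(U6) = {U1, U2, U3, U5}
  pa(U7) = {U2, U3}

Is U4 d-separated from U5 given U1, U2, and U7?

Yes

We examine all 3 paths between U4 and U5:
  1. U4 ← U1 → U6 ← U3 → U7 ← U2 → U5 — U1:fork[blocks]; U6:collider[blocks]; U3:fork[open]; U7:collider[open]; U2:fork[blocks] ⇒ blocked
  2. U4 ← U1 → U6 ← U2 → U5 — U1:fork[blocks]; U6:collider[blocks]; U2:fork[blocks] ⇒ blocked
  3. U4 ← U1 → U6 ← U5 — U1:fork[blocks]; U6:collider[blocks] ⇒ blocked
Since every path is blocked, d-separation holds.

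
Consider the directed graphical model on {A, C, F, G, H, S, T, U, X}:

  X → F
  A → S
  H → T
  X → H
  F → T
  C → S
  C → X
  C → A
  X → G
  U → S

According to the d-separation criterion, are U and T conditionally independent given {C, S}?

Yes — U and T are d-separated given {C, S}.

We examine all 4 paths between U and T:
Path 1: U → S ← C → X → F → T
  C is a fork here and C is conditioned on, so the path is blocked at C.
Path 2: U → S ← C → X → H → T
  C is a fork here and C is conditioned on, so the path is blocked at C.
Path 3: U → S ← A ← C → X → F → T
  C is a fork here and C is conditioned on, so the path is blocked at C.
Path 4: U → S ← A ← C → X → H → T
  C is a fork here and C is conditioned on, so the path is blocked at C.
Every path is blocked, so U and T are d-separated given {C, S}.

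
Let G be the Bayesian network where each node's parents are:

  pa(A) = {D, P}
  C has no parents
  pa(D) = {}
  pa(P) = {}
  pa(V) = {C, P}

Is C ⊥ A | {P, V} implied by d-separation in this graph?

Yes

Only one path connects C and A:
Path 1: C → V ← P → A
  P is a fork here and P is conditioned on, so the path is blocked at P.
Every path is blocked, so C and A are d-separated given {P, V}.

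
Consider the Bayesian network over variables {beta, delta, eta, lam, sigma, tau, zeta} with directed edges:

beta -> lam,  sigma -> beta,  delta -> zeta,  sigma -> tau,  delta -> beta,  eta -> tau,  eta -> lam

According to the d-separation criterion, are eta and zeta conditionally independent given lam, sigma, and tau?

There are 2 undirected paths between eta and zeta; checking each against the conditioning set {lam, sigma, tau}:
Path 1: eta → lam ← beta ← delta → zeta
  lam is a collider and lam is conditioned on, which opens it; beta is a chain and beta is not conditioned on; delta is a fork and delta is not conditioned on — no node blocks this path, so it is active.
Path 2: eta → tau ← sigma → beta ← delta → zeta
  sigma is a fork here and sigma is conditioned on, so the path is blocked at sigma.
Since the path eta → lam ← beta ← delta → zeta is active, eta and zeta are not d-separated given {lam, sigma, tau}.

No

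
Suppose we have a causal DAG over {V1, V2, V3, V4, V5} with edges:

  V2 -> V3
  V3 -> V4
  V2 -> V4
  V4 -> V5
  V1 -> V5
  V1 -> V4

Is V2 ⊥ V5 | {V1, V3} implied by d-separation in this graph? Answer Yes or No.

4 paths connect V2 and V5; each must be blocked for d-separation to hold:
  1. V2 → V3 → V4 ← V1 → V5 — V3:chain[blocks]; V4:collider[blocks]; V1:fork[blocks] ⇒ blocked
  2. V2 → V3 → V4 → V5 — V3:chain[blocks]; V4:chain[open] ⇒ blocked
  3. V2 → V4 ← V1 → V5 — V4:collider[blocks]; V1:fork[blocks] ⇒ blocked
  4. V2 → V4 → V5 — V4:chain[open] ⇒ active
At least one path is unblocked, so d-separation fails.

No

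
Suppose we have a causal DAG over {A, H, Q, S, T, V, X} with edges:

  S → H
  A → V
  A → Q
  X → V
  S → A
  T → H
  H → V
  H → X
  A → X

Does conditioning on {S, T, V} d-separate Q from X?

Enumerating the 5 paths from Q to X and testing each for blocking by {S, T, V}:
  1. Q ← A ← S → H → X — A:chain[open]; S:fork[blocks]; H:chain[open] ⇒ blocked
  2. Q ← A ← S → H → V ← X — A:chain[open]; S:fork[blocks]; H:chain[open]; V:collider[open] ⇒ blocked
  3. Q ← A → X — A:fork[open] ⇒ active
  4. Q ← A → V ← H → X — A:fork[open]; V:collider[open]; H:fork[open] ⇒ active
  5. Q ← A → V ← X — A:fork[open]; V:collider[open] ⇒ active
Since the path Q ← A → X is active, Q and X are not d-separated given {S, T, V}.

No — Q and X are not d-separated given {S, T, V}.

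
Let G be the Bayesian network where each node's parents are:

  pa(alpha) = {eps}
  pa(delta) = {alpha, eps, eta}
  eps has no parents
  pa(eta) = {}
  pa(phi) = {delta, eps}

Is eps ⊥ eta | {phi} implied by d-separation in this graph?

Enumerating the 3 paths from eps to eta and testing each for blocking by {phi}:
  1. eps → delta ← eta — delta:collider[open] ⇒ active
  2. eps → alpha → delta ← eta — alpha:chain[open]; delta:collider[open] ⇒ active
  3. eps → phi ← delta ← eta — phi:collider[open]; delta:chain[open] ⇒ active
Because an active path exists, eps and eta are not d-separated.

No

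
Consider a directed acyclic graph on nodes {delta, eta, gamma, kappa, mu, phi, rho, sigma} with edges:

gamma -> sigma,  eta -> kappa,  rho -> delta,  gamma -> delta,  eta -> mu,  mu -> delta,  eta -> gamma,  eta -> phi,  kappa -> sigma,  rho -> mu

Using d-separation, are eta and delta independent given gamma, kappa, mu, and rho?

Yes

4 paths connect eta and delta; each must be blocked for d-separation to hold:
Path 1: eta → mu ← rho → delta
  rho is a fork here and rho is conditioned on, so the path is blocked at rho.
Path 2: eta → mu → delta
  mu is a chain here and mu is conditioned on, so the path is blocked at mu.
Path 3: eta → kappa → sigma ← gamma → delta
  kappa is a chain here and kappa is conditioned on, so the path is blocked at kappa.
Path 4: eta → gamma → delta
  gamma is a chain here and gamma is conditioned on, so the path is blocked at gamma.
Every path is blocked, so eta and delta are d-separated given {gamma, kappa, mu, rho}.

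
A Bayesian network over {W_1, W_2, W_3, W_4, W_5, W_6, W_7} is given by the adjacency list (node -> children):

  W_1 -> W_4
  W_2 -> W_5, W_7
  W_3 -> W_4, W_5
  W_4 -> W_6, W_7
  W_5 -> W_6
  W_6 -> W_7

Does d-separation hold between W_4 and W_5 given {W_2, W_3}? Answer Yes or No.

5 paths connect W_4 and W_5; each must be blocked for d-separation to hold:
Path 1: W_4 → W_6 → W_7 ← W_2 → W_5
  W_7 is a collider here and neither W_7 nor any of its descendants is conditioned on, so the collider stays closed — the path is blocked at W_7.
Path 2: W_4 → W_6 ← W_5
  W_6 is a collider here and neither W_6 nor any of its descendants is conditioned on, so the collider stays closed — the path is blocked at W_6.
Path 3: W_4 ← W_3 → W_5
  W_3 is a fork here and W_3 is conditioned on, so the path is blocked at W_3.
Path 4: W_4 → W_7 ← W_2 → W_5
  W_7 is a collider here and neither W_7 nor any of its descendants is conditioned on, so the collider stays closed — the path is blocked at W_7.
Path 5: W_4 → W_7 ← W_6 ← W_5
  W_7 is a collider here and neither W_7 nor any of its descendants is conditioned on, so the collider stays closed — the path is blocked at W_7.
Since every path is blocked, d-separation holds.

Yes — W_4 and W_5 are d-separated given {W_2, W_3}.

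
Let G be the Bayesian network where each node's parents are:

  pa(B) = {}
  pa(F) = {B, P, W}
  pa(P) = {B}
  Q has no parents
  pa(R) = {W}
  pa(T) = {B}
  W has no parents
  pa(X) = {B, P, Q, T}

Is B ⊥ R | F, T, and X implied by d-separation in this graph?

No — B and R are not d-separated given {F, T, X}.

We examine all 4 paths between B and R:
  1. B → T → X ← P → F ← W → R — T:chain[blocks]; X:collider[open]; P:fork[open]; F:collider[open]; W:fork[open] ⇒ blocked
  2. B → X ← P → F ← W → R — X:collider[open]; P:fork[open]; F:collider[open]; W:fork[open] ⇒ active
  3. B → F ← W → R — F:collider[open]; W:fork[open] ⇒ active
  4. B → P → F ← W → R — P:chain[open]; F:collider[open]; W:fork[open] ⇒ active
At least one path is unblocked, so d-separation fails.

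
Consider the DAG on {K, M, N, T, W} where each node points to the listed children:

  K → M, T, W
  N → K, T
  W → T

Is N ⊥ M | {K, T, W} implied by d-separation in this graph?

Yes — N and M are d-separated given {K, T, W}.

There are 3 undirected paths between N and M; checking each against the conditioning set {K, T, W}:
  1. N → K → M — K:chain[blocks] ⇒ blocked
  2. N → T ← W ← K → M — T:collider[open]; W:chain[blocks]; K:fork[blocks] ⇒ blocked
  3. N → T ← K → M — T:collider[open]; K:fork[blocks] ⇒ blocked
All paths are blocked; N ⊥ M | {K, T, W} holds.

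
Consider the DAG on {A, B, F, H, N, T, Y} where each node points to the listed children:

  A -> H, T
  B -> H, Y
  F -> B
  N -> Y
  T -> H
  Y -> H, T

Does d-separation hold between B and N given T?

4 paths connect B and N; each must be blocked for d-separation to hold:
Path 1: B → H ← T ← Y ← N
  H is a collider here and neither H nor any of its descendants is conditioned on, so the collider stays closed — the path is blocked at H.
Path 2: B → H ← A → T ← Y ← N
  H is a collider here and neither H nor any of its descendants is conditioned on, so the collider stays closed — the path is blocked at H.
Path 3: B → H ← Y ← N
  H is a collider here and neither H nor any of its descendants is conditioned on, so the collider stays closed — the path is blocked at H.
Path 4: B → Y ← N
  Y is a collider and its descendant T is conditioned on, which opens it — no node blocks this path, so it is active.
At least one path is unblocked, so d-separation fails.

No — B and N are not d-separated given {T}.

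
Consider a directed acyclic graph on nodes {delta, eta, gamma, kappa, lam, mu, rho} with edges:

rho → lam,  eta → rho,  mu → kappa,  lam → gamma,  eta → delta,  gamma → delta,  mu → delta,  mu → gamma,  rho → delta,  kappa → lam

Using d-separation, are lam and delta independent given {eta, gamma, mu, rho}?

There are 6 undirected paths between lam and delta; checking each against the conditioning set {eta, gamma, mu, rho}:
  1. lam ← rho → delta — rho:fork[blocks] ⇒ blocked
  2. lam ← rho ← eta → delta — rho:chain[blocks]; eta:fork[blocks] ⇒ blocked
  3. lam → gamma ← mu → delta — gamma:collider[open]; mu:fork[blocks] ⇒ blocked
  4. lam → gamma → delta — gamma:chain[blocks] ⇒ blocked
  5. lam ← kappa ← mu → gamma → delta — kappa:chain[open]; mu:fork[blocks]; gamma:chain[blocks] ⇒ blocked
  6. lam ← kappa ← mu → delta — kappa:chain[open]; mu:fork[blocks] ⇒ blocked
Since every path is blocked, d-separation holds.

Yes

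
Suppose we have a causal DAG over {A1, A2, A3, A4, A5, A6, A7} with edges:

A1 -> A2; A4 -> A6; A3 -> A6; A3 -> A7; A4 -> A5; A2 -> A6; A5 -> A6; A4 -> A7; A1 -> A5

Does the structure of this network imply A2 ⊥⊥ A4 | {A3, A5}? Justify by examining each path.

No

6 paths connect A2 and A4; each must be blocked for d-separation to hold:
  1. A2 ← A1 → A5 → A6 ← A3 → A7 ← A4 — A1:fork[open]; A5:chain[blocks]; A6:collider[blocks]; A3:fork[blocks]; A7:collider[blocks] ⇒ blocked
  2. A2 ← A1 → A5 → A6 ← A4 — A1:fork[open]; A5:chain[blocks]; A6:collider[blocks] ⇒ blocked
  3. A2 ← A1 → A5 ← A4 — A1:fork[open]; A5:collider[open] ⇒ active
  4. A2 → A6 ← A5 ← A4 — A6:collider[blocks]; A5:chain[blocks] ⇒ blocked
  5. A2 → A6 ← A3 → A7 ← A4 — A6:collider[blocks]; A3:fork[blocks]; A7:collider[blocks] ⇒ blocked
  6. A2 → A6 ← A4 — A6:collider[blocks] ⇒ blocked
Because an active path exists, A2 and A4 are not d-separated.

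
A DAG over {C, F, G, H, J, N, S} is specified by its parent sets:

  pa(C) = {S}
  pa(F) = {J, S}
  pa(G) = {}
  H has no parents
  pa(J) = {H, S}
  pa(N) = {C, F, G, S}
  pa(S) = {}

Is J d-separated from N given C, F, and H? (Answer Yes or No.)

We examine all 6 paths between J and N:
Path 1: J ← S → C → N
  C is a chain here and C is conditioned on, so the path is blocked at C.
Path 2: J ← S → F → N
  F is a chain here and F is conditioned on, so the path is blocked at F.
Path 3: J ← S → N
  S is a fork and S is not conditioned on — no node blocks this path, so it is active.
Path 4: J → F ← S → C → N
  C is a chain here and C is conditioned on, so the path is blocked at C.
Path 5: J → F ← S → N
  F is a collider and F is conditioned on, which opens it; S is a fork and S is not conditioned on — no node blocks this path, so it is active.
Path 6: J → F → N
  F is a chain here and F is conditioned on, so the path is blocked at F.
Since the path J ← S → N is active, J and N are not d-separated given {C, F, H}.

No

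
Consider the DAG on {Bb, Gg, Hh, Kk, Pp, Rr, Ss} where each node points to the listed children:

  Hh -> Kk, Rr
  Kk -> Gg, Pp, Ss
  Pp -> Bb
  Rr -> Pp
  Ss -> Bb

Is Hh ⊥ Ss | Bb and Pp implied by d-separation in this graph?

4 paths connect Hh and Ss; each must be blocked for d-separation to hold:
Path 1: Hh → Rr → Pp → Bb ← Ss
  Pp is a chain here and Pp is conditioned on, so the path is blocked at Pp.
Path 2: Hh → Rr → Pp ← Kk → Ss
  Rr is a chain and Rr is not conditioned on; Pp is a collider and Pp is conditioned on, which opens it; Kk is a fork and Kk is not conditioned on — no node blocks this path, so it is active.
Path 3: Hh → Kk → Pp → Bb ← Ss
  Pp is a chain here and Pp is conditioned on, so the path is blocked at Pp.
Path 4: Hh → Kk → Ss
  Kk is a chain and Kk is not conditioned on — no node blocks this path, so it is active.
Since the path Hh → Rr → Pp ← Kk → Ss is active, Hh and Ss are not d-separated given {Bb, Pp}.

No — Hh and Ss are not d-separated given {Bb, Pp}.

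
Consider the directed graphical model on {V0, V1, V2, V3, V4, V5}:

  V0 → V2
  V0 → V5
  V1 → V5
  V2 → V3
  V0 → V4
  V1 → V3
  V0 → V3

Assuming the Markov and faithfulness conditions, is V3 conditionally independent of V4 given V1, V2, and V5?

We examine all 3 paths between V3 and V4:
Path 1: V3 ← V2 ← V0 → V4
  V2 is a chain here and V2 is conditioned on, so the path is blocked at V2.
Path 2: V3 ← V0 → V4
  V0 is a fork and V0 is not conditioned on — no node blocks this path, so it is active.
Path 3: V3 ← V1 → V5 ← V0 → V4
  V1 is a fork here and V1 is conditioned on, so the path is blocked at V1.
Since the path V3 ← V0 → V4 is active, V3 and V4 are not d-separated given {V1, V2, V5}.

No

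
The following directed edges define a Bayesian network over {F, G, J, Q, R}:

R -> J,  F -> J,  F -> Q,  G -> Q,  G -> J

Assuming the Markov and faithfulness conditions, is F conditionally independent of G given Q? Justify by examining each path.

We examine all 2 paths between F and G:
  1. F → J ← G — J:collider[blocks] ⇒ blocked
  2. F → Q ← G — Q:collider[open] ⇒ active
Because an active path exists, F and G are not d-separated.

No — F and G are not d-separated given {Q}.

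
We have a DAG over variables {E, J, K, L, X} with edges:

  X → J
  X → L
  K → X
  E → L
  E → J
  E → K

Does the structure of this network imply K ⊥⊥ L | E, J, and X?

There are 4 undirected paths between K and L; checking each against the conditioning set {E, J, X}:
Path 1: K ← E → J ← X → L
  E is a fork here and E is conditioned on, so the path is blocked at E.
Path 2: K ← E → L
  E is a fork here and E is conditioned on, so the path is blocked at E.
Path 3: K → X → J ← E → L
  X is a chain here and X is conditioned on, so the path is blocked at X.
Path 4: K → X → L
  X is a chain here and X is conditioned on, so the path is blocked at X.
Every path is blocked, so K and L are d-separated given {E, J, X}.

Yes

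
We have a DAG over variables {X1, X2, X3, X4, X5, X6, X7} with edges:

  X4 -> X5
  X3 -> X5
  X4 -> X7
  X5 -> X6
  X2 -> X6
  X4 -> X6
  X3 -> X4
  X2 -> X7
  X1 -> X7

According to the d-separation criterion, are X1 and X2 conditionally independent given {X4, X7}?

No — X1 and X2 are not d-separated given {X4, X7}.

We examine all 4 paths between X1 and X2:
Path 1: X1 → X7 ← X2
  X7 is a collider and X7 is conditioned on, which opens it — no node blocks this path, so it is active.
Path 2: X1 → X7 ← X4 → X6 ← X2
  X4 is a fork here and X4 is conditioned on, so the path is blocked at X4.
Path 3: X1 → X7 ← X4 ← X3 → X5 → X6 ← X2
  X4 is a chain here and X4 is conditioned on, so the path is blocked at X4.
Path 4: X1 → X7 ← X4 → X5 → X6 ← X2
  X4 is a fork here and X4 is conditioned on, so the path is blocked at X4.
Because an active path exists, X1 and X2 are not d-separated.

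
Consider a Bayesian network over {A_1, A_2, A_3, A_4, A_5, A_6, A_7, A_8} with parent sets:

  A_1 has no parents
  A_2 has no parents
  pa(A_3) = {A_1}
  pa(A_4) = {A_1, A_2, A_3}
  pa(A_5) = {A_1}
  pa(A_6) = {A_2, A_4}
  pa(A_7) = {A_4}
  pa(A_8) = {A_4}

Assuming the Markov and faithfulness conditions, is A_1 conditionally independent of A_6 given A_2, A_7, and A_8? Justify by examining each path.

No — A_1 and A_6 are not d-separated given {A_2, A_7, A_8}.

Enumerating the 4 paths from A_1 to A_6 and testing each for blocking by {A_2, A_7, A_8}:
Path 1: A_1 → A_4 ← A_2 → A_6
  A_2 is a fork here and A_2 is conditioned on, so the path is blocked at A_2.
Path 2: A_1 → A_4 → A_6
  A_4 is a chain and A_4 is not conditioned on — no node blocks this path, so it is active.
Path 3: A_1 → A_3 → A_4 ← A_2 → A_6
  A_2 is a fork here and A_2 is conditioned on, so the path is blocked at A_2.
Path 4: A_1 → A_3 → A_4 → A_6
  A_3 is a chain and A_3 is not conditioned on; A_4 is a chain and A_4 is not conditioned on — no node blocks this path, so it is active.
Because an active path exists, A_1 and A_6 are not d-separated.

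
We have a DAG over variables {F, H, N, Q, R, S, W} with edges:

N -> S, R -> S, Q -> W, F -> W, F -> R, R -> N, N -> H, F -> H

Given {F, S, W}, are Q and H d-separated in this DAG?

There are 3 undirected paths between Q and H; checking each against the conditioning set {F, S, W}:
Path 1: Q → W ← F → H
  F is a fork here and F is conditioned on, so the path is blocked at F.
Path 2: Q → W ← F → R → S ← N → H
  F is a fork here and F is conditioned on, so the path is blocked at F.
Path 3: Q → W ← F → R → N → H
  F is a fork here and F is conditioned on, so the path is blocked at F.
Since every path is blocked, d-separation holds.

Yes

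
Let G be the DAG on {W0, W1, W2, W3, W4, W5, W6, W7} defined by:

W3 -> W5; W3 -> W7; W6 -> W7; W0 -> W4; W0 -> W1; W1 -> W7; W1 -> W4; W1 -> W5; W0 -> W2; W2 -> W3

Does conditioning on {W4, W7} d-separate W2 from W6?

No

6 paths connect W2 and W6; each must be blocked for d-separation to hold:
Path 1: W2 → W3 → W5 ← W1 → W7 ← W6
  W5 is a collider here and neither W5 nor any of its descendants is conditioned on, so the collider stays closed — the path is blocked at W5.
Path 2: W2 → W3 → W7 ← W6
  W3 is a chain and W3 is not conditioned on; W7 is a collider and W7 is conditioned on, which opens it — no node blocks this path, so it is active.
Path 3: W2 ← W0 → W1 → W5 ← W3 → W7 ← W6
  W5 is a collider here and neither W5 nor any of its descendants is conditioned on, so the collider stays closed — the path is blocked at W5.
Path 4: W2 ← W0 → W1 → W7 ← W6
  W0 is a fork and W0 is not conditioned on; W1 is a chain and W1 is not conditioned on; W7 is a collider and W7 is conditioned on, which opens it — no node blocks this path, so it is active.
Path 5: W2 ← W0 → W4 ← W1 → W5 ← W3 → W7 ← W6
  W5 is a collider here and neither W5 nor any of its descendants is conditioned on, so the collider stays closed — the path is blocked at W5.
Path 6: W2 ← W0 → W4 ← W1 → W7 ← W6
  W0 is a fork and W0 is not conditioned on; W4 is a collider and W4 is conditioned on, which opens it; W1 is a fork and W1 is not conditioned on; W7 is a collider and W7 is conditioned on, which opens it — no node blocks this path, so it is active.
Since the path W2 → W3 → W7 ← W6 is active, W2 and W6 are not d-separated given {W4, W7}.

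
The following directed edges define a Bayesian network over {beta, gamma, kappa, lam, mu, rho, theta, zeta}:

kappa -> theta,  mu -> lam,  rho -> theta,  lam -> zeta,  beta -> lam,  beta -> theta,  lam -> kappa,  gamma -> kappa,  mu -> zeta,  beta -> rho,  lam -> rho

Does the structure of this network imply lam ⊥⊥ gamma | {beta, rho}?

We examine all 5 paths between lam and gamma:
  1. lam ← beta → rho → theta ← kappa ← gamma — beta:fork[blocks]; rho:chain[blocks]; theta:collider[blocks]; kappa:chain[open] ⇒ blocked
  2. lam ← beta → theta ← kappa ← gamma — beta:fork[blocks]; theta:collider[blocks]; kappa:chain[open] ⇒ blocked
  3. lam → rho ← beta → theta ← kappa ← gamma — rho:collider[open]; beta:fork[blocks]; theta:collider[blocks]; kappa:chain[open] ⇒ blocked
  4. lam → rho → theta ← kappa ← gamma — rho:chain[blocks]; theta:collider[blocks]; kappa:chain[open] ⇒ blocked
  5. lam → kappa ← gamma — kappa:collider[blocks] ⇒ blocked
Every path is blocked, so lam and gamma are d-separated given {beta, rho}.

Yes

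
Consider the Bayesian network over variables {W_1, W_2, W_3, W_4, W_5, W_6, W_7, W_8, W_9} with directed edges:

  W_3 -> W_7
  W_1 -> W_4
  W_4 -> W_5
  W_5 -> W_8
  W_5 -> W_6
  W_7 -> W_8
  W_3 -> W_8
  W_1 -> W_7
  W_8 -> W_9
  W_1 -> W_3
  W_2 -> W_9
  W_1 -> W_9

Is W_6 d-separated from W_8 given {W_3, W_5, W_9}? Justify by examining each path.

Yes

We examine all 6 paths between W_6 and W_8:
Path 1: W_6 ← W_5 → W_8
  W_5 is a fork here and W_5 is conditioned on, so the path is blocked at W_5.
Path 2: W_6 ← W_5 ← W_4 ← W_1 → W_3 → W_8
  W_5 is a chain here and W_5 is conditioned on, so the path is blocked at W_5.
Path 3: W_6 ← W_5 ← W_4 ← W_1 → W_3 → W_7 → W_8
  W_5 is a chain here and W_5 is conditioned on, so the path is blocked at W_5.
Path 4: W_6 ← W_5 ← W_4 ← W_1 → W_7 → W_8
  W_5 is a chain here and W_5 is conditioned on, so the path is blocked at W_5.
Path 5: W_6 ← W_5 ← W_4 ← W_1 → W_7 ← W_3 → W_8
  W_5 is a chain here and W_5 is conditioned on, so the path is blocked at W_5.
Path 6: W_6 ← W_5 ← W_4 ← W_1 → W_9 ← W_8
  W_5 is a chain here and W_5 is conditioned on, so the path is blocked at W_5.
All paths are blocked; W_6 ⊥ W_8 | {W_3, W_5, W_9} holds.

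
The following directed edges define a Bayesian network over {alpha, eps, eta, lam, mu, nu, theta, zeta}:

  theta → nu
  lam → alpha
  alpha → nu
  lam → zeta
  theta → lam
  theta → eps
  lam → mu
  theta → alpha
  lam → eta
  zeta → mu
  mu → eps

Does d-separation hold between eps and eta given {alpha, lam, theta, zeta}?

Yes

5 paths connect eps and eta; each must be blocked for d-separation to hold:
Path 1: eps ← mu ← zeta ← lam → eta
  zeta is a chain here and zeta is conditioned on, so the path is blocked at zeta.
Path 2: eps ← mu ← lam → eta
  lam is a fork here and lam is conditioned on, so the path is blocked at lam.
Path 3: eps ← theta → alpha ← lam → eta
  theta is a fork here and theta is conditioned on, so the path is blocked at theta.
Path 4: eps ← theta → nu ← alpha ← lam → eta
  theta is a fork here and theta is conditioned on, so the path is blocked at theta.
Path 5: eps ← theta → lam → eta
  theta is a fork here and theta is conditioned on, so the path is blocked at theta.
All paths are blocked; eps ⊥ eta | {alpha, lam, theta, zeta} holds.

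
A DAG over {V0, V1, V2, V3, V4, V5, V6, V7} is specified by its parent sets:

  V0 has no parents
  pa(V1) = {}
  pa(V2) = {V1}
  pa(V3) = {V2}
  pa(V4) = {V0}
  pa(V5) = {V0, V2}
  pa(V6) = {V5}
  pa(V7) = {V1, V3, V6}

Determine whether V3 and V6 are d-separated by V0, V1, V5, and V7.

There are 4 undirected paths between V3 and V6; checking each against the conditioning set {V0, V1, V5, V7}:
  1. V3 → V7 ← V6 — V7:collider[open] ⇒ active
  2. V3 → V7 ← V1 → V2 → V5 → V6 — V7:collider[open]; V1:fork[blocks]; V2:chain[open]; V5:chain[blocks] ⇒ blocked
  3. V3 ← V2 → V5 → V6 — V2:fork[open]; V5:chain[blocks] ⇒ blocked
  4. V3 ← V2 ← V1 → V7 ← V6 — V2:chain[open]; V1:fork[blocks]; V7:collider[open] ⇒ blocked
Because an active path exists, V3 and V6 are not d-separated.

No — V3 and V6 are not d-separated given {V0, V1, V5, V7}.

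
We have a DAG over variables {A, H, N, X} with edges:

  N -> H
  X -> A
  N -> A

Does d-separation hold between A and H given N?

There is one path between A and H:
  1. A ← N → H — N:fork[blocks] ⇒ blocked
Every path is blocked, so A and H are d-separated given {N}.

Yes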